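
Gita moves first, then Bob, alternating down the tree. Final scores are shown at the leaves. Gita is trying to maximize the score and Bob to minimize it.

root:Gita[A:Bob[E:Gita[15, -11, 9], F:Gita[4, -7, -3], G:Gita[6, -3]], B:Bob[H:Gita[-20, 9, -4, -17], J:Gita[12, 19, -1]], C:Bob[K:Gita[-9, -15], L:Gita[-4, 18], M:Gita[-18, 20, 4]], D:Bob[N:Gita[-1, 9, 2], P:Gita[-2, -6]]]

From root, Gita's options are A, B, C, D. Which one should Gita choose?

E (Gita): max(15, -11, 9) = 15
F (Gita): max(4, -7, -3) = 4
G (Gita): max(6, -3) = 6
A (Bob): min(15, 4, 6) = 4
H (Gita): max(-20, 9, -4, -17) = 9
J (Gita): max(12, 19, -1) = 19
B (Bob): min(9, 19) = 9
K (Gita): max(-9, -15) = -9
L (Gita): max(-4, 18) = 18
M (Gita): max(-18, 20, 4) = 20
C (Bob): min(-9, 18, 20) = -9
N (Gita): max(-1, 9, 2) = 9
P (Gita): max(-2, -6) = -2
D (Bob): min(9, -2) = -2
root (Gita): max(4, 9, -9, -2) = 9
Gita at root wants the highest of {A=4, B=9, C=-9, D=-2}, so chooses B.

B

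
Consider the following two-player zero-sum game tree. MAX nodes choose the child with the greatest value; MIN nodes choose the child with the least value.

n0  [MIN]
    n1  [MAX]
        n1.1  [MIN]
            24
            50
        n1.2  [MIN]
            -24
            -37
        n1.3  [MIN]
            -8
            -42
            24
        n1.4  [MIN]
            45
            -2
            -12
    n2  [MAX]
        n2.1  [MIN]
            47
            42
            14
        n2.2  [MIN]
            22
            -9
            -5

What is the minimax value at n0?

14

n1.1 (MIN): min(24, 50) = 24
n1.2 (MIN): min(-24, -37) = -37
n1.3 (MIN): min(-8, -42, 24) = -42
n1.4 (MIN): min(45, -2, -12) = -12
n1 (MAX): max(24, -37, -42, -12) = 24
n2.1 (MIN): min(47, 42, 14) = 14
n2.2 (MIN): min(22, -9, -5) = -9
n2 (MAX): max(14, -9) = 14
n0 (MIN): min(24, 14) = 14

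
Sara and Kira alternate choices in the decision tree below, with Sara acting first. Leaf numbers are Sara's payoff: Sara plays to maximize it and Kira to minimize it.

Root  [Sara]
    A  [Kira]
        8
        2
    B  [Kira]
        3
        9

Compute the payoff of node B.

B (Kira): min(3, 9) = 3

3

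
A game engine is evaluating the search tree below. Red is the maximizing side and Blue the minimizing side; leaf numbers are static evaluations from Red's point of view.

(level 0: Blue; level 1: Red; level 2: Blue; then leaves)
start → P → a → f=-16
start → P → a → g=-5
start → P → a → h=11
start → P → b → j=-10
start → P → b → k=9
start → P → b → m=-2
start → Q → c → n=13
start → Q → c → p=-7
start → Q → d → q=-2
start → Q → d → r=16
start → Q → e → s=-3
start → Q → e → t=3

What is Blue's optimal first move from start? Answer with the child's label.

P

a (Blue): min(-16, -5, 11) = -16
b (Blue): min(-10, 9, -2) = -10
P (Red): max(-16, -10) = -10
c (Blue): min(13, -7) = -7
d (Blue): min(-2, 16) = -2
e (Blue): min(-3, 3) = -3
Q (Red): max(-7, -2, -3) = -2
start (Blue): min(-10, -2) = -10
Blue at start wants the lowest of {P=-10, Q=-2}, so chooses P.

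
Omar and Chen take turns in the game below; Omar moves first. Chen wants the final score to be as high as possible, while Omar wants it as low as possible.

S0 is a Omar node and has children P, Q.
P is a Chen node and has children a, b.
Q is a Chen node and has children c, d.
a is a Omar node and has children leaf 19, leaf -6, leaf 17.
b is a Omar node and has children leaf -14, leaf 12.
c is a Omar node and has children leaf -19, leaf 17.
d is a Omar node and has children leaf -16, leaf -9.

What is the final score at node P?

a (Omar): min(19, -6, 17) = -6
b (Omar): min(-14, 12) = -14
P (Chen): max(-6, -14) = -6

-6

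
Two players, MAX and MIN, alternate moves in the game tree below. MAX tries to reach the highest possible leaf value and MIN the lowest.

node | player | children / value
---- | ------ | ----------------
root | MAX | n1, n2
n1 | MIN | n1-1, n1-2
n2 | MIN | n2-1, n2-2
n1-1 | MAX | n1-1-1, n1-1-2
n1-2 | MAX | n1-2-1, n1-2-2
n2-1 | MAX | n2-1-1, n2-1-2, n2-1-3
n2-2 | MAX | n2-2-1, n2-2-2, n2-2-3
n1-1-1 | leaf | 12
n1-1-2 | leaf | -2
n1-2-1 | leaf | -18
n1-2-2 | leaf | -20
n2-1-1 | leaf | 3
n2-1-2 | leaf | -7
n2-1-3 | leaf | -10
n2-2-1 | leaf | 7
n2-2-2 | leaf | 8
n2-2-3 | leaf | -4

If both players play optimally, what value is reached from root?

3

n1-1 (MAX): max(12, -2) = 12
n1-2 (MAX): max(-18, -20) = -18
n1 (MIN): min(12, -18) = -18
n2-1 (MAX): max(3, -7, -10) = 3
n2-2 (MAX): max(7, 8, -4) = 8
n2 (MIN): min(3, 8) = 3
root (MAX): max(-18, 3) = 3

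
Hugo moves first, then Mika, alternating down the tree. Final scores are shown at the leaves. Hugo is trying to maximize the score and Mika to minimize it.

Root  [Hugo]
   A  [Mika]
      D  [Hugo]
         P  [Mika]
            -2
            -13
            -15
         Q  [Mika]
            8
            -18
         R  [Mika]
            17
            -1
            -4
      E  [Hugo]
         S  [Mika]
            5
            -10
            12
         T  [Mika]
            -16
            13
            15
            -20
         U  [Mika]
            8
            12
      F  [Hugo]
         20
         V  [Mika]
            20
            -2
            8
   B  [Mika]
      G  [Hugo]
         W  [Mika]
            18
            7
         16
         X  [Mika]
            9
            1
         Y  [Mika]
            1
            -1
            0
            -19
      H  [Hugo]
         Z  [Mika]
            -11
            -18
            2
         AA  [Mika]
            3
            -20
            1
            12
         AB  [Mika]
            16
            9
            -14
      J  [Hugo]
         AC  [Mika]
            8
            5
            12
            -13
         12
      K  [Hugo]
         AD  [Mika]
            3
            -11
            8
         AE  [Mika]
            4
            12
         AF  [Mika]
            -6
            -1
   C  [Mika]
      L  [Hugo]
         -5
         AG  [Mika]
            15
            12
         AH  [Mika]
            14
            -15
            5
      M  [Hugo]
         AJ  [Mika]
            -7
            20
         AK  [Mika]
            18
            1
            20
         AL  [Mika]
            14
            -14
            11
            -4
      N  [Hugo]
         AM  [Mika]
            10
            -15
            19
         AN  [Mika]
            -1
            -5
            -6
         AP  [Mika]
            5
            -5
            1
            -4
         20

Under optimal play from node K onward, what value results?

4

AD (Mika): min(3, -11, 8) = -11
AE (Mika): min(4, 12) = 4
AF (Mika): min(-6, -1) = -6
K (Hugo): max(-11, 4, -6) = 4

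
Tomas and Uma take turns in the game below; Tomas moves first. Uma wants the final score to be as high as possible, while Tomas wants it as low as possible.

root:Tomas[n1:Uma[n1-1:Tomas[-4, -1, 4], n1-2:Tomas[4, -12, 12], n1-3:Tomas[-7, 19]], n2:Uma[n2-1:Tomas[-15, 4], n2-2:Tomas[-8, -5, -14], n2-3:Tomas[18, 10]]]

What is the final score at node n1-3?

-7

n1-3 (Tomas): min(-7, 19) = -7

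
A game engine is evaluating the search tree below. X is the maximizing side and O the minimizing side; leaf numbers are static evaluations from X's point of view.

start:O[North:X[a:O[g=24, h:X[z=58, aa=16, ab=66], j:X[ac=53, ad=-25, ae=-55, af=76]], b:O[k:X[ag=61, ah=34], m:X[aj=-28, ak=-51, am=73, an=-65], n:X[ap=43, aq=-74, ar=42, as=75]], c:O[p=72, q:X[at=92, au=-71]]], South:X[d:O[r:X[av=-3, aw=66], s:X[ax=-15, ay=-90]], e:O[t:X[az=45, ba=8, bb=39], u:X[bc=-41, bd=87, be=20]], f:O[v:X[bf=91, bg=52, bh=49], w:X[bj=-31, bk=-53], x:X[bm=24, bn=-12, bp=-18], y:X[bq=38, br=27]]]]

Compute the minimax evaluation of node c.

q (X): max(92, -71) = 92
c (O): min(72, 92) = 72

72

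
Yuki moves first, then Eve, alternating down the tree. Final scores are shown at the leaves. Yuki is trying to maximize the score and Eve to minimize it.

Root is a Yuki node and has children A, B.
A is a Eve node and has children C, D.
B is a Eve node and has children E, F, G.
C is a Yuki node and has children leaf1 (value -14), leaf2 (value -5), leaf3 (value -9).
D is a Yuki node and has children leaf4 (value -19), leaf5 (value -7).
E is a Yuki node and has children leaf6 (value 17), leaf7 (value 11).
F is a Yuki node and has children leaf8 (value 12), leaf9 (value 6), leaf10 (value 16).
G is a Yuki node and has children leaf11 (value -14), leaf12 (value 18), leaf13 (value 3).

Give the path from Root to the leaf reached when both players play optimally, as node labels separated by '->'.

C (Yuki): max(-14, -5, -9) = -5
D (Yuki): max(-19, -7) = -7
A (Eve): min(-5, -7) = -7
E (Yuki): max(17, 11) = 17
F (Yuki): max(12, 6, 16) = 16
G (Yuki): max(-14, 18, 3) = 18
B (Eve): min(17, 16, 18) = 16
Root (Yuki): max(-7, 16) = 16
At Root, Yuki picks B (highest: 16).
At B, Eve picks F (lowest: 16).
At F, Yuki picks leaf10 (highest: 16).
Terminal value 16.

Root -> B -> F -> leaf10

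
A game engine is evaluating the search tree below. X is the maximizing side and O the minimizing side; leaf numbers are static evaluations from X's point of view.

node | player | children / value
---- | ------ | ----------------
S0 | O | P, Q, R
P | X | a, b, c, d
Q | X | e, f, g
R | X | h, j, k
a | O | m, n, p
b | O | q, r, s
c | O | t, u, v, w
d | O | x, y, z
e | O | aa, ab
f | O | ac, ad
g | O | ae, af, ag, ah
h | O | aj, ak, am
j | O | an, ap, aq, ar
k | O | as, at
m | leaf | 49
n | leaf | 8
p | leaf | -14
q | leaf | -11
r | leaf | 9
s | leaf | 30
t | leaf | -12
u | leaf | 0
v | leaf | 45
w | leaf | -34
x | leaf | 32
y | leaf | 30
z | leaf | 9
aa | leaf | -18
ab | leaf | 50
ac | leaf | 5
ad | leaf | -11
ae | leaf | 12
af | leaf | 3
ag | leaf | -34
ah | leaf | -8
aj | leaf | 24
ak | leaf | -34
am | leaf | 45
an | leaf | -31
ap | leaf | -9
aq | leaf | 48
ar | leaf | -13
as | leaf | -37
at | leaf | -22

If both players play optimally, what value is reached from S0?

a (O): min(49, 8, -14) = -14
b (O): min(-11, 9, 30) = -11
c (O): min(-12, 0, 45, -34) = -34
d (O): min(32, 30, 9) = 9
P (X): max(-14, -11, -34, 9) = 9
e (O): min(-18, 50) = -18
f (O): min(5, -11) = -11
g (O): min(12, 3, -34, -8) = -34
Q (X): max(-18, -11, -34) = -11
h (O): min(24, -34, 45) = -34
j (O): min(-31, -9, 48, -13) = -31
k (O): min(-37, -22) = -37
R (X): max(-34, -31, -37) = -31
S0 (O): min(9, -11, -31) = -31

-31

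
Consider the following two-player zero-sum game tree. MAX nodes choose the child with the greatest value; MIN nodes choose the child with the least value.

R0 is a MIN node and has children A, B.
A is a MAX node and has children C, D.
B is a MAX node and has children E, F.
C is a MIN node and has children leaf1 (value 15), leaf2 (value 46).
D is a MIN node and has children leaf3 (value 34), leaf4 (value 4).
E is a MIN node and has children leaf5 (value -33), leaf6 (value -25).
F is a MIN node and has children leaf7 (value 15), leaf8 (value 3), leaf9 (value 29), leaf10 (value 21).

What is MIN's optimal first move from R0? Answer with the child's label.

B

C (MIN): min(15, 46) = 15
D (MIN): min(34, 4) = 4
A (MAX): max(15, 4) = 15
E (MIN): min(-33, -25) = -33
F (MIN): min(15, 3, 29, 21) = 3
B (MAX): max(-33, 3) = 3
R0 (MIN): min(15, 3) = 3
MIN at R0 wants the lowest of {A=15, B=3}, so chooses B.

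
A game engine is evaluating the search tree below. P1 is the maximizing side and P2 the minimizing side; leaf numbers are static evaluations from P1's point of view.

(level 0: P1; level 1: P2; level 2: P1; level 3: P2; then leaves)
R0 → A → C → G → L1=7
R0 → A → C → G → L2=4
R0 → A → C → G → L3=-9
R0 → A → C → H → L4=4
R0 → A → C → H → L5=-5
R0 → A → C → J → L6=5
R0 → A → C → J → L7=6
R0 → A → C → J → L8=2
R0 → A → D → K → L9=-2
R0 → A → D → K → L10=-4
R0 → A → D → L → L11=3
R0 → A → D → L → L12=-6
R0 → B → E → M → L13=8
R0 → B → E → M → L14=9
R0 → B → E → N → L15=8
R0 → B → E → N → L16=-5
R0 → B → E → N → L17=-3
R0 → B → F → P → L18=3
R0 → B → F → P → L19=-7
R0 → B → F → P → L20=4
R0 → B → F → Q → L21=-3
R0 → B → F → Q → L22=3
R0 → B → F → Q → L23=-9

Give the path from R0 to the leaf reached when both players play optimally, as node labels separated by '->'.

R0 -> A -> D -> K -> L10

G (P2): min(7, 4, -9) = -9
H (P2): min(4, -5) = -5
J (P2): min(5, 6, 2) = 2
C (P1): max(-9, -5, 2) = 2
K (P2): min(-2, -4) = -4
L (P2): min(3, -6) = -6
D (P1): max(-4, -6) = -4
A (P2): min(2, -4) = -4
M (P2): min(8, 9) = 8
N (P2): min(8, -5, -3) = -5
E (P1): max(8, -5) = 8
P (P2): min(3, -7, 4) = -7
Q (P2): min(-3, 3, -9) = -9
F (P1): max(-7, -9) = -7
B (P2): min(8, -7) = -7
R0 (P1): max(-4, -7) = -4
At R0, P1 picks A (highest: -4).
At A, P2 picks D (lowest: -4).
At D, P1 picks K (highest: -4).
At K, P2 picks L10 (lowest: -4).
Terminal value -4.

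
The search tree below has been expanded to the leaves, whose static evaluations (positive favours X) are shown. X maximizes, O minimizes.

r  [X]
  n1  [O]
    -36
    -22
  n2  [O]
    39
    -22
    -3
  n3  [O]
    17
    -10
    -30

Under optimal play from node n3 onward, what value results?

-30

n3 (O): min(17, -10, -30) = -30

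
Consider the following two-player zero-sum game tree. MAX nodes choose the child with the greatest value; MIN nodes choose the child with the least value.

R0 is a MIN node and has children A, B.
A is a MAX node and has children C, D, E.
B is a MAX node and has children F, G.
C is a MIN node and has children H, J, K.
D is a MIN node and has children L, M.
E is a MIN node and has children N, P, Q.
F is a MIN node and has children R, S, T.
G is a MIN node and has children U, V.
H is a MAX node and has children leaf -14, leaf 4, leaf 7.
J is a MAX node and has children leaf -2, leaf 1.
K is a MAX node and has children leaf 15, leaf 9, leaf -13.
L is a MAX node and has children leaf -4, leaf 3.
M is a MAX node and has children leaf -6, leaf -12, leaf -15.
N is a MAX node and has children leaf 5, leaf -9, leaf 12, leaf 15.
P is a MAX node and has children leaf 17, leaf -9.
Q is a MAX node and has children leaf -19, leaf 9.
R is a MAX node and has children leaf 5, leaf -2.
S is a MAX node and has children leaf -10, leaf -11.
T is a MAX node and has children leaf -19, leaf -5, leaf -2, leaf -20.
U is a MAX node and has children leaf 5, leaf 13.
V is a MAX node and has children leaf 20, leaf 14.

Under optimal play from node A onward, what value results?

H (MAX): max(-14, 4, 7) = 7
J (MAX): max(-2, 1) = 1
K (MAX): max(15, 9, -13) = 15
C (MIN): min(7, 1, 15) = 1
L (MAX): max(-4, 3) = 3
M (MAX): max(-6, -12, -15) = -6
D (MIN): min(3, -6) = -6
N (MAX): max(5, -9, 12, 15) = 15
P (MAX): max(17, -9) = 17
Q (MAX): max(-19, 9) = 9
E (MIN): min(15, 17, 9) = 9
A (MAX): max(1, -6, 9) = 9

9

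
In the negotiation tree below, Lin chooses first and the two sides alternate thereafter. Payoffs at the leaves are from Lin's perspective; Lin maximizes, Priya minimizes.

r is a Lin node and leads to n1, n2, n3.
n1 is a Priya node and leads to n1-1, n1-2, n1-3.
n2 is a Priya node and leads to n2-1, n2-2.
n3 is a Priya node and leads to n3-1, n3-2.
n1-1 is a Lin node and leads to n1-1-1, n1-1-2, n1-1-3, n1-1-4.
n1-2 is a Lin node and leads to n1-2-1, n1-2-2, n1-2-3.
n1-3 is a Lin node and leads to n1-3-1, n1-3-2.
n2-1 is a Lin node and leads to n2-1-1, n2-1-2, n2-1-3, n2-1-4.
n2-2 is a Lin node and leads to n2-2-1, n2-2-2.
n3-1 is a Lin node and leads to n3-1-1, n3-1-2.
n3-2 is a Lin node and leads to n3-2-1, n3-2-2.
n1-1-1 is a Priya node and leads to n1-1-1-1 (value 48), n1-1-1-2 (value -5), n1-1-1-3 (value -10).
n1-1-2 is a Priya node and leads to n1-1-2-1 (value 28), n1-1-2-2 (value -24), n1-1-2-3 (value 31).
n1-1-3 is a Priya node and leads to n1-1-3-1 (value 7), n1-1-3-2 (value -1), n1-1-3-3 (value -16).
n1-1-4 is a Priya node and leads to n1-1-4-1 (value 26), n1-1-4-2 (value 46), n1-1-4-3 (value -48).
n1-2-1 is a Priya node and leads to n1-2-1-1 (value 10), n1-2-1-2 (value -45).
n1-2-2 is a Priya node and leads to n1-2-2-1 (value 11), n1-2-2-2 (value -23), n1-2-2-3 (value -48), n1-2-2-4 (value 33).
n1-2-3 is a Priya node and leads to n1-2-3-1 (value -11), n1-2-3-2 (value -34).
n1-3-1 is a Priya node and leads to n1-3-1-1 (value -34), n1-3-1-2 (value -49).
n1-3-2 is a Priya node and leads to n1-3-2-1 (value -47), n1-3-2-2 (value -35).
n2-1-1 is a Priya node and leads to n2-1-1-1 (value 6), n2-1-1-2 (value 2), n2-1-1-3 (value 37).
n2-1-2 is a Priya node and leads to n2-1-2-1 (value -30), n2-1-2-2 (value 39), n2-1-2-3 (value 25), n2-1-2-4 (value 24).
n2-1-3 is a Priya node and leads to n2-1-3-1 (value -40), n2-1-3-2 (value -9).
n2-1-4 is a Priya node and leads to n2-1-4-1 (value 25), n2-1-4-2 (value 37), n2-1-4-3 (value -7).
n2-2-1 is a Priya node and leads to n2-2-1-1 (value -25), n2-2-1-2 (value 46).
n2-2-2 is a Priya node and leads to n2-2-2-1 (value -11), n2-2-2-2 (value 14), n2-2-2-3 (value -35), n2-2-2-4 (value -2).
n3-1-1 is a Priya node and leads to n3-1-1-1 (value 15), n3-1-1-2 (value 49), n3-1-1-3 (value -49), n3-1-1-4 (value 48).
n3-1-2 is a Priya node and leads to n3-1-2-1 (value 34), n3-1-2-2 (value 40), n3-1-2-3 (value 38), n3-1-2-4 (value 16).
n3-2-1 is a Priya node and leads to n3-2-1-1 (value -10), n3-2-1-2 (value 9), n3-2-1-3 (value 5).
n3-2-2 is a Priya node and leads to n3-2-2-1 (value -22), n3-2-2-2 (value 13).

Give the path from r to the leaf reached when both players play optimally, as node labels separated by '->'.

n1-1-1 (Priya): min(48, -5, -10) = -10
n1-1-2 (Priya): min(28, -24, 31) = -24
n1-1-3 (Priya): min(7, -1, -16) = -16
n1-1-4 (Priya): min(26, 46, -48) = -48
n1-1 (Lin): max(-10, -24, -16, -48) = -10
n1-2-1 (Priya): min(10, -45) = -45
n1-2-2 (Priya): min(11, -23, -48, 33) = -48
n1-2-3 (Priya): min(-11, -34) = -34
n1-2 (Lin): max(-45, -48, -34) = -34
n1-3-1 (Priya): min(-34, -49) = -49
n1-3-2 (Priya): min(-47, -35) = -47
n1-3 (Lin): max(-49, -47) = -47
n1 (Priya): min(-10, -34, -47) = -47
n2-1-1 (Priya): min(6, 2, 37) = 2
n2-1-2 (Priya): min(-30, 39, 25, 24) = -30
n2-1-3 (Priya): min(-40, -9) = -40
n2-1-4 (Priya): min(25, 37, -7) = -7
n2-1 (Lin): max(2, -30, -40, -7) = 2
n2-2-1 (Priya): min(-25, 46) = -25
n2-2-2 (Priya): min(-11, 14, -35, -2) = -35
n2-2 (Lin): max(-25, -35) = -25
n2 (Priya): min(2, -25) = -25
n3-1-1 (Priya): min(15, 49, -49, 48) = -49
n3-1-2 (Priya): min(34, 40, 38, 16) = 16
n3-1 (Lin): max(-49, 16) = 16
n3-2-1 (Priya): min(-10, 9, 5) = -10
n3-2-2 (Priya): min(-22, 13) = -22
n3-2 (Lin): max(-10, -22) = -10
n3 (Priya): min(16, -10) = -10
r (Lin): max(-47, -25, -10) = -10
At r, Lin picks n3 (highest: -10).
At n3, Priya picks n3-2 (lowest: -10).
At n3-2, Lin picks n3-2-1 (highest: -10).
At n3-2-1, Priya picks n3-2-1-1 (lowest: -10).
Terminal value -10.

r -> n3 -> n3-2 -> n3-2-1 -> n3-2-1-1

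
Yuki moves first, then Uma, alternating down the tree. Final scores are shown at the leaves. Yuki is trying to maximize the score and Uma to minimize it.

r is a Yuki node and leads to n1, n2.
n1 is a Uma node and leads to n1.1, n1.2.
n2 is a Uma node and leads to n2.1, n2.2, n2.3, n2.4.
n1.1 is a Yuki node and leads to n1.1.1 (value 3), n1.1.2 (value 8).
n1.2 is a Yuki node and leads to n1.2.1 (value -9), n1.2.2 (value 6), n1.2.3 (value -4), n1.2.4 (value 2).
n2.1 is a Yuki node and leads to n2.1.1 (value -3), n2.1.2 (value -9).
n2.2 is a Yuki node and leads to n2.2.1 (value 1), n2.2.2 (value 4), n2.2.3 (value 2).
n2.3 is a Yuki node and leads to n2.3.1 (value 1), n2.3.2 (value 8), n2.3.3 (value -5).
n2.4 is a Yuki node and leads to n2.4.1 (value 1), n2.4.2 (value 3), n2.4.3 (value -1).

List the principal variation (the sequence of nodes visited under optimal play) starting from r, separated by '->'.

n1.1 (Yuki): max(3, 8) = 8
n1.2 (Yuki): max(-9, 6, -4, 2) = 6
n1 (Uma): min(8, 6) = 6
n2.1 (Yuki): max(-3, -9) = -3
n2.2 (Yuki): max(1, 4, 2) = 4
n2.3 (Yuki): max(1, 8, -5) = 8
n2.4 (Yuki): max(1, 3, -1) = 3
n2 (Uma): min(-3, 4, 8, 3) = -3
r (Yuki): max(6, -3) = 6
At r, Yuki picks n1 (highest: 6).
At n1, Uma picks n1.2 (lowest: 6).
At n1.2, Yuki picks n1.2.2 (highest: 6).
Terminal value 6.

r -> n1 -> n1.2 -> n1.2.2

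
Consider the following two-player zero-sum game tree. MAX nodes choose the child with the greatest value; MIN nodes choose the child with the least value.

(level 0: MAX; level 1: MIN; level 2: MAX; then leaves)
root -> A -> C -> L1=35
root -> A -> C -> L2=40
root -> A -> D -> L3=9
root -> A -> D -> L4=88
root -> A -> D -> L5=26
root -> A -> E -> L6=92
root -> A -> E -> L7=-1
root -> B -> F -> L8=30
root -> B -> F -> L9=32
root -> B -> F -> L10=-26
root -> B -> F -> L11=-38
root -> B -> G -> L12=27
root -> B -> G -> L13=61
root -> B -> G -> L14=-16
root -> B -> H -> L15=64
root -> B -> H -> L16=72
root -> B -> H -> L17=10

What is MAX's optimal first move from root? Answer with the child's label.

A

C (MAX): max(35, 40) = 40
D (MAX): max(9, 88, 26) = 88
E (MAX): max(92, -1) = 92
A (MIN): min(40, 88, 92) = 40
F (MAX): max(30, 32, -26, -38) = 32
G (MAX): max(27, 61, -16) = 61
H (MAX): max(64, 72, 10) = 72
B (MIN): min(32, 61, 72) = 32
root (MAX): max(40, 32) = 40
MAX at root wants the highest of {A=40, B=32}, so chooses A.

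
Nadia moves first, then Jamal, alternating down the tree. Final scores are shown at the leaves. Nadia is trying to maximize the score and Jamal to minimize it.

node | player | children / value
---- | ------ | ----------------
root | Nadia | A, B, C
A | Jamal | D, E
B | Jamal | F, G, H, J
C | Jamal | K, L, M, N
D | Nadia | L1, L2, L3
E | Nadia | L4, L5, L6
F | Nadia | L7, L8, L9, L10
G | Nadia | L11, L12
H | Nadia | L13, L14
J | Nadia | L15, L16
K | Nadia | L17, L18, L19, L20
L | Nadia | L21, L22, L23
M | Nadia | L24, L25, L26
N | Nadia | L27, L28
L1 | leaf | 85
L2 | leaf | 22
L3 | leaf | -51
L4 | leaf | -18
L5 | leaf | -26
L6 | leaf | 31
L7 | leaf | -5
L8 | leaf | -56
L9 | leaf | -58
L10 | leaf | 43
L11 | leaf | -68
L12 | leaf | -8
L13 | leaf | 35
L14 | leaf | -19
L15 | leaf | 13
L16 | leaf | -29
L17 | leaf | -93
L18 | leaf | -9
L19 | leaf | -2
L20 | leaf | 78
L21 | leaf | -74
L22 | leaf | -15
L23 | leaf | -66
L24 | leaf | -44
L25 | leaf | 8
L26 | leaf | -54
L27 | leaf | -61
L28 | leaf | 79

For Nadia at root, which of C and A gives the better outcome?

A

K (Nadia): max(-93, -9, -2, 78) = 78
L (Nadia): max(-74, -15, -66) = -15
M (Nadia): max(-44, 8, -54) = 8
N (Nadia): max(-61, 79) = 79
C (Jamal): min(78, -15, 8, 79) = -15
D (Nadia): max(85, 22, -51) = 85
E (Nadia): max(-18, -26, 31) = 31
A (Jamal): min(85, 31) = 31
Nadia prefers the higher value; C=-15, A=31. A is better since 31 > -15.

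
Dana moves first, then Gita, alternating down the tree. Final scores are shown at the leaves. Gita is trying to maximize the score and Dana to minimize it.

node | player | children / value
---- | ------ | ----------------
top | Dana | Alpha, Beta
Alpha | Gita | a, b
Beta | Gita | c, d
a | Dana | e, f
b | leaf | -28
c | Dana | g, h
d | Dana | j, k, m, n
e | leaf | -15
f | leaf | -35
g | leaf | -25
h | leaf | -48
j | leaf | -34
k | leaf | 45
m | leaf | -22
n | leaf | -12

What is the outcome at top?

a (Dana): min(-15, -35) = -35
Alpha (Gita): max(-35, -28) = -28
c (Dana): min(-25, -48) = -48
d (Dana): min(-34, 45, -22, -12) = -34
Beta (Gita): max(-48, -34) = -34
top (Dana): min(-28, -34) = -34

-34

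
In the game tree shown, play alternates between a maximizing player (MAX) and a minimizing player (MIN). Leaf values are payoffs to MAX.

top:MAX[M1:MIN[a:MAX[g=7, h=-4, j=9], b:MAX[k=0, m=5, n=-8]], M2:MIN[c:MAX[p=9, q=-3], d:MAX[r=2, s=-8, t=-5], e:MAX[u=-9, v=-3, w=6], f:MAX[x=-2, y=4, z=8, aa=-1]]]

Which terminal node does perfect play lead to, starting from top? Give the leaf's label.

m

a (MAX): max(7, -4, 9) = 9
b (MAX): max(0, 5, -8) = 5
M1 (MIN): min(9, 5) = 5
c (MAX): max(9, -3) = 9
d (MAX): max(2, -8, -5) = 2
e (MAX): max(-9, -3, 6) = 6
f (MAX): max(-2, 4, 8, -1) = 8
M2 (MIN): min(9, 2, 6, 8) = 2
top (MAX): max(5, 2) = 5
At top, MAX picks M1 (highest: 5).
At M1, MIN picks b (lowest: 5).
At b, MAX picks m (highest: 5).
Terminal value 5.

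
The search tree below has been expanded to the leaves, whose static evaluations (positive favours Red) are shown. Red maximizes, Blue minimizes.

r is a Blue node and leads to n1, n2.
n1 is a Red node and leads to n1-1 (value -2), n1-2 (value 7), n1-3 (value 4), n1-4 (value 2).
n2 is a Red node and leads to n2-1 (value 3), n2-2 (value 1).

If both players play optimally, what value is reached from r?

n1 (Red): max(-2, 7, 4, 2) = 7
n2 (Red): max(3, 1) = 3
r (Blue): min(7, 3) = 3

3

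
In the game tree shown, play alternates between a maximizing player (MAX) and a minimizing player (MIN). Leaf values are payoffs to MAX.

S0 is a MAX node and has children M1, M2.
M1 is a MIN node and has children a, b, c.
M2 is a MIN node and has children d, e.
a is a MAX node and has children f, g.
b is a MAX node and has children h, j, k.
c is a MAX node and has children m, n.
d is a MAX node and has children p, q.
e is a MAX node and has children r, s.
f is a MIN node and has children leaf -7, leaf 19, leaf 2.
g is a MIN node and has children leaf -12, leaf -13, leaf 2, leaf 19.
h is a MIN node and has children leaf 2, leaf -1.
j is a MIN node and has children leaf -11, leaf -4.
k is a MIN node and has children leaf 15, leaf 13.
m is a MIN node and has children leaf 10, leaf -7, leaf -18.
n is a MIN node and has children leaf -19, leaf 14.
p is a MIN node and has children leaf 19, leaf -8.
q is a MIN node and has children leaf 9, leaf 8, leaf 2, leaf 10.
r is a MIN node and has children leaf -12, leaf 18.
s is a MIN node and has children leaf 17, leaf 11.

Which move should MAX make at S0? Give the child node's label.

f (MIN): min(-7, 19, 2) = -7
g (MIN): min(-12, -13, 2, 19) = -13
a (MAX): max(-7, -13) = -7
h (MIN): min(2, -1) = -1
j (MIN): min(-11, -4) = -11
k (MIN): min(15, 13) = 13
b (MAX): max(-1, -11, 13) = 13
m (MIN): min(10, -7, -18) = -18
n (MIN): min(-19, 14) = -19
c (MAX): max(-18, -19) = -18
M1 (MIN): min(-7, 13, -18) = -18
p (MIN): min(19, -8) = -8
q (MIN): min(9, 8, 2, 10) = 2
d (MAX): max(-8, 2) = 2
r (MIN): min(-12, 18) = -12
s (MIN): min(17, 11) = 11
e (MAX): max(-12, 11) = 11
M2 (MIN): min(2, 11) = 2
S0 (MAX): max(-18, 2) = 2
MAX at S0 wants the highest of {M1=-18, M2=2}, so chooses M2.

M2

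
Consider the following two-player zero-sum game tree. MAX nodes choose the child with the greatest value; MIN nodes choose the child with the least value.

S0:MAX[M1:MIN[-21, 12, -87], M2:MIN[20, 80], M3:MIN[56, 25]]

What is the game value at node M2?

M2 (MIN): min(20, 80) = 20

20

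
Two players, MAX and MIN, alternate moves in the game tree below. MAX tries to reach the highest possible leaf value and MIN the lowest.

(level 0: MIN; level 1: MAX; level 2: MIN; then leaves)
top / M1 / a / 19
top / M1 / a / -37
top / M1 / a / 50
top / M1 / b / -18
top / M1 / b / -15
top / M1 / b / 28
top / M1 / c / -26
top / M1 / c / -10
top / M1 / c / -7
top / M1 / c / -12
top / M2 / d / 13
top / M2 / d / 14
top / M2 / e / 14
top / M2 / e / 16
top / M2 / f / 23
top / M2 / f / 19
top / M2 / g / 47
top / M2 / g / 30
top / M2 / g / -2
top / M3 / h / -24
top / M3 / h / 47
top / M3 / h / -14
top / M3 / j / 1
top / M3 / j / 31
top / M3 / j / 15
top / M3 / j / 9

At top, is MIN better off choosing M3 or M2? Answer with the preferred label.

h (MIN): min(-24, 47, -14) = -24
j (MIN): min(1, 31, 15, 9) = 1
M3 (MAX): max(-24, 1) = 1
d (MIN): min(13, 14) = 13
e (MIN): min(14, 16) = 14
f (MIN): min(23, 19) = 19
g (MIN): min(47, 30, -2) = -2
M2 (MAX): max(13, 14, 19, -2) = 19
MIN prefers the lower value; M3=1, M2=19. M3 is better since 1 < 19.

M3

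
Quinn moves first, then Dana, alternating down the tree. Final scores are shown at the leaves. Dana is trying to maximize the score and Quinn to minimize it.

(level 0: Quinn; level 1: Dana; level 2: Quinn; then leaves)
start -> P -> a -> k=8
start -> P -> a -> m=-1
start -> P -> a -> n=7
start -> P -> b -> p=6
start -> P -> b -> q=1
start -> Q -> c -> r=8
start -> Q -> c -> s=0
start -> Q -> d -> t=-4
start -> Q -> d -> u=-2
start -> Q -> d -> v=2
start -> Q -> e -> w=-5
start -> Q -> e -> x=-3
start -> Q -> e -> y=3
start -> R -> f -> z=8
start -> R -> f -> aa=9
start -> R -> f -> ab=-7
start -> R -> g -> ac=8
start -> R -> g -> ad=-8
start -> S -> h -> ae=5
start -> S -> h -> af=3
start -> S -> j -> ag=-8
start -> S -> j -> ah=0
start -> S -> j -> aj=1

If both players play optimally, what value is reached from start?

-7

a (Quinn): min(8, -1, 7) = -1
b (Quinn): min(6, 1) = 1
P (Dana): max(-1, 1) = 1
c (Quinn): min(8, 0) = 0
d (Quinn): min(-4, -2, 2) = -4
e (Quinn): min(-5, -3, 3) = -5
Q (Dana): max(0, -4, -5) = 0
f (Quinn): min(8, 9, -7) = -7
g (Quinn): min(8, -8) = -8
R (Dana): max(-7, -8) = -7
h (Quinn): min(5, 3) = 3
j (Quinn): min(-8, 0, 1) = -8
S (Dana): max(3, -8) = 3
start (Quinn): min(1, 0, -7, 3) = -7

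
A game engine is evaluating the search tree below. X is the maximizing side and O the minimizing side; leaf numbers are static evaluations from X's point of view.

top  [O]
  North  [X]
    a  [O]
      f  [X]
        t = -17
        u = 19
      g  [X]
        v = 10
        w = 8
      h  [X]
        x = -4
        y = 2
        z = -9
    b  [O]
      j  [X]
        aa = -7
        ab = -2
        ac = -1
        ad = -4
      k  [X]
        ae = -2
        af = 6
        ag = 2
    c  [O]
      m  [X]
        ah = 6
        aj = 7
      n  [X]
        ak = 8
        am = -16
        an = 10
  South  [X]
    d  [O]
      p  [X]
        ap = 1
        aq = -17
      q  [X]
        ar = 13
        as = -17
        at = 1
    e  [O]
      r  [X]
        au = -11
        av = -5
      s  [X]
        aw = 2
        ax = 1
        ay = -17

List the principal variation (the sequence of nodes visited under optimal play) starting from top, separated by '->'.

f (X): max(-17, 19) = 19
g (X): max(10, 8) = 10
h (X): max(-4, 2, -9) = 2
a (O): min(19, 10, 2) = 2
j (X): max(-7, -2, -1, -4) = -1
k (X): max(-2, 6, 2) = 6
b (O): min(-1, 6) = -1
m (X): max(6, 7) = 7
n (X): max(8, -16, 10) = 10
c (O): min(7, 10) = 7
North (X): max(2, -1, 7) = 7
p (X): max(1, -17) = 1
q (X): max(13, -17, 1) = 13
d (O): min(1, 13) = 1
r (X): max(-11, -5) = -5
s (X): max(2, 1, -17) = 2
e (O): min(-5, 2) = -5
South (X): max(1, -5) = 1
top (O): min(7, 1) = 1
At top, O picks South (lowest: 1).
At South, X picks d (highest: 1).
At d, O picks p (lowest: 1).
At p, X picks ap (highest: 1).
Terminal value 1.

top -> South -> d -> p -> ap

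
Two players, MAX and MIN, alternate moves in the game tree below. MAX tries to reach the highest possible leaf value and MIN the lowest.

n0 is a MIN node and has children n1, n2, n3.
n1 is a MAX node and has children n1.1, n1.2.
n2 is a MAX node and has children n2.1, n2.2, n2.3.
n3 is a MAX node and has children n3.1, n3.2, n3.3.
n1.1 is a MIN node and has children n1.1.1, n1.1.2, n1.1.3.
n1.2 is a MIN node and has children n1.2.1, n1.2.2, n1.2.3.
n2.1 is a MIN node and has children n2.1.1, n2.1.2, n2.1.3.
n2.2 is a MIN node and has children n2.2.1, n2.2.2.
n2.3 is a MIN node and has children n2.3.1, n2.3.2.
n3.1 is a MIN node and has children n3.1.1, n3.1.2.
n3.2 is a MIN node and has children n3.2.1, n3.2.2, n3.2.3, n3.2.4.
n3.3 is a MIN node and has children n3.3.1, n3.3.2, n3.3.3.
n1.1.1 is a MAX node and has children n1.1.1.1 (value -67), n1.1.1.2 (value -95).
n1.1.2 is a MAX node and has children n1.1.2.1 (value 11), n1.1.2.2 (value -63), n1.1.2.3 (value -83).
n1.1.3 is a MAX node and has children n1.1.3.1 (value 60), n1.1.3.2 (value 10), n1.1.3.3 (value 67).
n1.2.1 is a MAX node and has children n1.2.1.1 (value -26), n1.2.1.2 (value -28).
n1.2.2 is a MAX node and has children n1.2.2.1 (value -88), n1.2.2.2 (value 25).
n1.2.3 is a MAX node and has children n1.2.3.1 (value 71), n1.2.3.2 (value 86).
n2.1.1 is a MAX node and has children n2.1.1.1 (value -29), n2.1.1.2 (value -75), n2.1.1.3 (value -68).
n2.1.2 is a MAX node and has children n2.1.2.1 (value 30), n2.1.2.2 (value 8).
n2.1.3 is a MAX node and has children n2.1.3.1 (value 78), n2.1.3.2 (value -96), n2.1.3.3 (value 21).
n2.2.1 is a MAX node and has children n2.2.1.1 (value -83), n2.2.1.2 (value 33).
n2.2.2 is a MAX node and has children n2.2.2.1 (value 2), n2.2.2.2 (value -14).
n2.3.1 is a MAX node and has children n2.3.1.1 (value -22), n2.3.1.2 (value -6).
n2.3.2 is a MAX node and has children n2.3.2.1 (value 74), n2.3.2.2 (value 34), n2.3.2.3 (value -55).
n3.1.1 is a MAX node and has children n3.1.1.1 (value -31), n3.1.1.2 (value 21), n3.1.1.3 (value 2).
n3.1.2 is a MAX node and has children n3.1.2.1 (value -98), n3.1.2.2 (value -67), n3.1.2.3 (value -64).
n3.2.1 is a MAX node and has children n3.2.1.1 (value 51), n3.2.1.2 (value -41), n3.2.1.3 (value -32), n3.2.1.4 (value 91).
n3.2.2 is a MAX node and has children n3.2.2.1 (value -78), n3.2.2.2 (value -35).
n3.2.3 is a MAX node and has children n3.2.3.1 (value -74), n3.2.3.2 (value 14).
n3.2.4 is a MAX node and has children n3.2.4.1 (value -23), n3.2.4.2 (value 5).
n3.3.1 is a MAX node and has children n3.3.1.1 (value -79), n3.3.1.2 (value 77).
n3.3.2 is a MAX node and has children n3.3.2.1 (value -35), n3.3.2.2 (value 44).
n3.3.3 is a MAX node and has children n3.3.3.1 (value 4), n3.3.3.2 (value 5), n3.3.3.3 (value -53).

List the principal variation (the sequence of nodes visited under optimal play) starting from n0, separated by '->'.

n1.1.1 (MAX): max(-67, -95) = -67
n1.1.2 (MAX): max(11, -63, -83) = 11
n1.1.3 (MAX): max(60, 10, 67) = 67
n1.1 (MIN): min(-67, 11, 67) = -67
n1.2.1 (MAX): max(-26, -28) = -26
n1.2.2 (MAX): max(-88, 25) = 25
n1.2.3 (MAX): max(71, 86) = 86
n1.2 (MIN): min(-26, 25, 86) = -26
n1 (MAX): max(-67, -26) = -26
n2.1.1 (MAX): max(-29, -75, -68) = -29
n2.1.2 (MAX): max(30, 8) = 30
n2.1.3 (MAX): max(78, -96, 21) = 78
n2.1 (MIN): min(-29, 30, 78) = -29
n2.2.1 (MAX): max(-83, 33) = 33
n2.2.2 (MAX): max(2, -14) = 2
n2.2 (MIN): min(33, 2) = 2
n2.3.1 (MAX): max(-22, -6) = -6
n2.3.2 (MAX): max(74, 34, -55) = 74
n2.3 (MIN): min(-6, 74) = -6
n2 (MAX): max(-29, 2, -6) = 2
n3.1.1 (MAX): max(-31, 21, 2) = 21
n3.1.2 (MAX): max(-98, -67, -64) = -64
n3.1 (MIN): min(21, -64) = -64
n3.2.1 (MAX): max(51, -41, -32, 91) = 91
n3.2.2 (MAX): max(-78, -35) = -35
n3.2.3 (MAX): max(-74, 14) = 14
n3.2.4 (MAX): max(-23, 5) = 5
n3.2 (MIN): min(91, -35, 14, 5) = -35
n3.3.1 (MAX): max(-79, 77) = 77
n3.3.2 (MAX): max(-35, 44) = 44
n3.3.3 (MAX): max(4, 5, -53) = 5
n3.3 (MIN): min(77, 44, 5) = 5
n3 (MAX): max(-64, -35, 5) = 5
n0 (MIN): min(-26, 2, 5) = -26
At n0, MIN picks n1 (lowest: -26).
At n1, MAX picks n1.2 (highest: -26).
At n1.2, MIN picks n1.2.1 (lowest: -26).
At n1.2.1, MAX picks n1.2.1.1 (highest: -26).
Terminal value -26.

n0 -> n1 -> n1.2 -> n1.2.1 -> n1.2.1.1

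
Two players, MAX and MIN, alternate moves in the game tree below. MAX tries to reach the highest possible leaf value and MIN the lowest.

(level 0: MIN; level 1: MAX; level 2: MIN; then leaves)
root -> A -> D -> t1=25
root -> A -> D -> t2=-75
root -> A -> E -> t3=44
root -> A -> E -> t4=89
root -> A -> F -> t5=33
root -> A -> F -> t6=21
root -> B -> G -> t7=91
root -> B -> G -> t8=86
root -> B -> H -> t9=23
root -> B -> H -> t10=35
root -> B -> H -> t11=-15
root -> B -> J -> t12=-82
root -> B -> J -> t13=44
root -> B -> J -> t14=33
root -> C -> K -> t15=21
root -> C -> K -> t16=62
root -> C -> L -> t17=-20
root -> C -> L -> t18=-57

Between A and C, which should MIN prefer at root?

C

D (MIN): min(25, -75) = -75
E (MIN): min(44, 89) = 44
F (MIN): min(33, 21) = 21
A (MAX): max(-75, 44, 21) = 44
K (MIN): min(21, 62) = 21
L (MIN): min(-20, -57) = -57
C (MAX): max(21, -57) = 21
MIN prefers the lower value; A=44, C=21. C is better since 21 < 44.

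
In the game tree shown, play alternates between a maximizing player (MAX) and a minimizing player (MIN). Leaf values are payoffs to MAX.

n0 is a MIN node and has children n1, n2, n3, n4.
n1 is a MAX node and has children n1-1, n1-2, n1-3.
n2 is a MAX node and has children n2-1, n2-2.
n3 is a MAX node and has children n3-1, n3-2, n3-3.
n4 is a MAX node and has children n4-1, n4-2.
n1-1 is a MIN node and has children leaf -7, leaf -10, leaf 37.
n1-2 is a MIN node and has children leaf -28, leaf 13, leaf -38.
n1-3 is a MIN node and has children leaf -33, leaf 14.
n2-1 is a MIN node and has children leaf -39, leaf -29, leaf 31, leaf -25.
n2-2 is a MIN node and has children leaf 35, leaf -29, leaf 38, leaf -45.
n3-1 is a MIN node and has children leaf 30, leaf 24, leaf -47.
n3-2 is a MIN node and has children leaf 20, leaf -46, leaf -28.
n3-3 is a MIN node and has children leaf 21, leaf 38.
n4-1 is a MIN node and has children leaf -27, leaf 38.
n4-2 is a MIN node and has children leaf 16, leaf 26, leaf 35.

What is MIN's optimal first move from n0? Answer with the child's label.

n2

n1-1 (MIN): min(-7, -10, 37) = -10
n1-2 (MIN): min(-28, 13, -38) = -38
n1-3 (MIN): min(-33, 14) = -33
n1 (MAX): max(-10, -38, -33) = -10
n2-1 (MIN): min(-39, -29, 31, -25) = -39
n2-2 (MIN): min(35, -29, 38, -45) = -45
n2 (MAX): max(-39, -45) = -39
n3-1 (MIN): min(30, 24, -47) = -47
n3-2 (MIN): min(20, -46, -28) = -46
n3-3 (MIN): min(21, 38) = 21
n3 (MAX): max(-47, -46, 21) = 21
n4-1 (MIN): min(-27, 38) = -27
n4-2 (MIN): min(16, 26, 35) = 16
n4 (MAX): max(-27, 16) = 16
n0 (MIN): min(-10, -39, 21, 16) = -39
MIN at n0 wants the lowest of {n1=-10, n2=-39, n3=21, n4=16}, so chooses n2.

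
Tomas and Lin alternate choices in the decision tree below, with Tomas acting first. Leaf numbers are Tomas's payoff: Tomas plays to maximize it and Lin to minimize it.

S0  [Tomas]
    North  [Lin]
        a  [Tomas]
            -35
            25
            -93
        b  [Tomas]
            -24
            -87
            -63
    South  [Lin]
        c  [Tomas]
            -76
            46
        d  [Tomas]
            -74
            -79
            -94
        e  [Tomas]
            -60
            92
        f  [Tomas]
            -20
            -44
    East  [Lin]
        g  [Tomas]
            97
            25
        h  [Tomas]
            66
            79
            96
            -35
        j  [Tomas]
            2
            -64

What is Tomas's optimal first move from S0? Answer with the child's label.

East

a (Tomas): max(-35, 25, -93) = 25
b (Tomas): max(-24, -87, -63) = -24
North (Lin): min(25, -24) = -24
c (Tomas): max(-76, 46) = 46
d (Tomas): max(-74, -79, -94) = -74
e (Tomas): max(-60, 92) = 92
f (Tomas): max(-20, -44) = -20
South (Lin): min(46, -74, 92, -20) = -74
g (Tomas): max(97, 25) = 97
h (Tomas): max(66, 79, 96, -35) = 96
j (Tomas): max(2, -64) = 2
East (Lin): min(97, 96, 2) = 2
S0 (Tomas): max(-24, -74, 2) = 2
Tomas at S0 wants the highest of {North=-24, South=-74, East=2}, so chooses East.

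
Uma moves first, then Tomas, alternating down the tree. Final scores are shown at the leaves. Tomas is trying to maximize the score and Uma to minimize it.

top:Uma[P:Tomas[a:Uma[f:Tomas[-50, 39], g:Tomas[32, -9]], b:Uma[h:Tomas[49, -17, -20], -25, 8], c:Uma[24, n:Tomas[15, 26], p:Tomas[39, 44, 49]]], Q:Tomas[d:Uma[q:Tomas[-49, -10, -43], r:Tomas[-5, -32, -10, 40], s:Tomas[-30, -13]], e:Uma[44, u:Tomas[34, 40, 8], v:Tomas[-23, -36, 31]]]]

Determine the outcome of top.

f (Tomas): max(-50, 39) = 39
g (Tomas): max(32, -9) = 32
a (Uma): min(39, 32) = 32
h (Tomas): max(49, -17, -20) = 49
b (Uma): min(49, -25, 8) = -25
n (Tomas): max(15, 26) = 26
p (Tomas): max(39, 44, 49) = 49
c (Uma): min(24, 26, 49) = 24
P (Tomas): max(32, -25, 24) = 32
q (Tomas): max(-49, -10, -43) = -10
r (Tomas): max(-5, -32, -10, 40) = 40
s (Tomas): max(-30, -13) = -13
d (Uma): min(-10, 40, -13) = -13
u (Tomas): max(34, 40, 8) = 40
v (Tomas): max(-23, -36, 31) = 31
e (Uma): min(44, 40, 31) = 31
Q (Tomas): max(-13, 31) = 31
top (Uma): min(32, 31) = 31

31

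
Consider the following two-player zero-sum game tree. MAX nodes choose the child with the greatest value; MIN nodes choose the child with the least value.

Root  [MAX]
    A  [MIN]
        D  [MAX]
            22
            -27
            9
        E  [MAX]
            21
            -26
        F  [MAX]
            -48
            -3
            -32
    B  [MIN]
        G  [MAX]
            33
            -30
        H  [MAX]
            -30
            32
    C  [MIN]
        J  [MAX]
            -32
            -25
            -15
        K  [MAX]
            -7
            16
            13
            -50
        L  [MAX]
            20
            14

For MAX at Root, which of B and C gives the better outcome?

G (MAX): max(33, -30) = 33
H (MAX): max(-30, 32) = 32
B (MIN): min(33, 32) = 32
J (MAX): max(-32, -25, -15) = -15
K (MAX): max(-7, 16, 13, -50) = 16
L (MAX): max(20, 14) = 20
C (MIN): min(-15, 16, 20) = -15
MAX prefers the higher value; B=32, C=-15. B is better since 32 > -15.

B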